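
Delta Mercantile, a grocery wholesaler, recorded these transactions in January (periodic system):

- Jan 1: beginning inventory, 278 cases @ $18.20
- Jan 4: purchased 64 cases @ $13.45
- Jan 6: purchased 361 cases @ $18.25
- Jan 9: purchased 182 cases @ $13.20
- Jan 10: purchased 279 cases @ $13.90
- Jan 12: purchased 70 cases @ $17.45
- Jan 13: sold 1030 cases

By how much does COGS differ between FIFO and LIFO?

$628.70

FIFO COGS: 278 @ $18.20 + 64 @ $13.45 + 361 @ $18.25 + 182 @ $13.20 + 145 @ $13.90 = $16,926.55
LIFO COGS: 70 @ $17.45 + 279 @ $13.90 + 182 @ $13.20 + 361 @ $18.25 + 64 @ $13.45 + 74 @ $18.20 = $16,297.85
Difference = |$16,926.55 − $16,297.85| = $628.70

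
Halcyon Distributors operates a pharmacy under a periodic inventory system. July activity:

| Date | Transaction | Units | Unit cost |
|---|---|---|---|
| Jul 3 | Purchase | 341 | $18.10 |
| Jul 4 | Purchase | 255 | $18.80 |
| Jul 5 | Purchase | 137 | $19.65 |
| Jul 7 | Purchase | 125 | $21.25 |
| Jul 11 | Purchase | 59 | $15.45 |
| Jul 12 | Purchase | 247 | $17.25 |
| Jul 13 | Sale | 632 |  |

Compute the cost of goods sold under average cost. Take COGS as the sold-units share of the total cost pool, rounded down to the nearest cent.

Jul 13, sell 632: 632/1164 × $21,486.70 → $11,666.31
Ending inventory (cost pool remaining) = $9,820.39

COGS = $11,666.31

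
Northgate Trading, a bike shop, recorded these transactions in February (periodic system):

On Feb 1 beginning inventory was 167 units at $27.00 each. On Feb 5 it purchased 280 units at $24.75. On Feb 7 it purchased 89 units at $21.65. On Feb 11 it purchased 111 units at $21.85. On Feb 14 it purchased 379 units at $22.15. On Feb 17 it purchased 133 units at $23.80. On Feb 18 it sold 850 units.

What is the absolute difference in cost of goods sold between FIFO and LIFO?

$959.70

FIFO COGS: 167 @ $27.00 + 280 @ $24.75 + 89 @ $21.65 + 111 @ $21.85 + 203 @ $22.15 = $20,287.65
LIFO COGS: 133 @ $23.80 + 379 @ $22.15 + 111 @ $21.85 + 89 @ $21.65 + 138 @ $24.75 = $19,327.95
Difference = |$20,287.65 − $19,327.95| = $959.70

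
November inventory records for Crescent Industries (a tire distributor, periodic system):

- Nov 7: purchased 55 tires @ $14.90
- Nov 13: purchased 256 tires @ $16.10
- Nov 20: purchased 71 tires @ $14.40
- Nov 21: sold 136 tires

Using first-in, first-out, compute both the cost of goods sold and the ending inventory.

Nov 21, 136 sold [FIFO — oldest first]: 55 @ $14.90 + 81 @ $16.10 = $2,123.60
Ending inventory: 175 @ $16.10 + 71 @ $14.40 = $3,839.90

COGS = $2,123.60; ending inventory = $3,839.90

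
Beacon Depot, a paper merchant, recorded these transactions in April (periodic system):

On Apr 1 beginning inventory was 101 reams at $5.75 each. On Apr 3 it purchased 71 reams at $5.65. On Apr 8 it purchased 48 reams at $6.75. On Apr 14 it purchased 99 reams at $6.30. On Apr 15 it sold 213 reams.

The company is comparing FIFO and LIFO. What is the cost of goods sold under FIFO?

FIFO COGS: 101 @ $5.75 + 71 @ $5.65 + 41 @ $6.75 = $1,258.65
LIFO COGS: 99 @ $6.30 + 48 @ $6.75 + 66 @ $5.65 = $1,320.60

COGS = $1,258.65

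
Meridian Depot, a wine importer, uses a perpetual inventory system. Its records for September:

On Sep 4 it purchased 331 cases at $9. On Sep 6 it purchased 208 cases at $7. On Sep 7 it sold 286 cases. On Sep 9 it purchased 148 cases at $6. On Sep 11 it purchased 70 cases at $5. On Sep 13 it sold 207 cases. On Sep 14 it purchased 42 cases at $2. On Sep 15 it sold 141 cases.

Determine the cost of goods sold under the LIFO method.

Sep 7, 286 sold [LIFO — newest first]: 208 @ $7 + 78 @ $9 = $2,158
Sep 13, 207 sold [LIFO — newest first]: 70 @ $5 + 137 @ $6 = $1,172
Sep 15, 141 sold [LIFO — newest first]: 42 @ $2 + 11 @ $6 + 88 @ $9 = $942
Total COGS = $2,158 + $1,172 + $942 = $4,272
Ending inventory: 165 @ $9 = $1,485

COGS = $4,272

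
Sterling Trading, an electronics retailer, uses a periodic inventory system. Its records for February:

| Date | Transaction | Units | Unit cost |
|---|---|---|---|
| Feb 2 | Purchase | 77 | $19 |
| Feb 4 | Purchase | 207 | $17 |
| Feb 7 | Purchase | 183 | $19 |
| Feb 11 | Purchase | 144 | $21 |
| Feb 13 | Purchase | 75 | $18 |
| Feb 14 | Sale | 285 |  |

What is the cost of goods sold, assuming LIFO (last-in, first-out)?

Feb 14, 285 sold [LIFO — newest first]: 75 @ $18 + 144 @ $21 + 66 @ $19 = $5,628
Ending inventory: 77 @ $19 + 207 @ $17 + 117 @ $19 = $7,205

COGS = $5,628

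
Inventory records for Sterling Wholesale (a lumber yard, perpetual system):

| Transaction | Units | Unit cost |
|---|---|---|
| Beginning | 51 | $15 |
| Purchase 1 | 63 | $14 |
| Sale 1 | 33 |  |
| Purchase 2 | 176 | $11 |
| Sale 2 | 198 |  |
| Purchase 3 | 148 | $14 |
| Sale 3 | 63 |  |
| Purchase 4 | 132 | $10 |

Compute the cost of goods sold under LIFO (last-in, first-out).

COGS = $3,588

Sale 1 (33) [LIFO — newest first]: 33 @ $14 = $462
Sale 2 (198) [LIFO — newest first]: 176 @ $11 + 22 @ $14 = $2,244
Sale 3 (63) [LIFO — newest first]: 63 @ $14 = $882
Total COGS = $462 + $2,244 + $882 = $3,588
Ending inventory: 51 @ $15 + 8 @ $14 + 85 @ $14 + 132 @ $10 = $3,387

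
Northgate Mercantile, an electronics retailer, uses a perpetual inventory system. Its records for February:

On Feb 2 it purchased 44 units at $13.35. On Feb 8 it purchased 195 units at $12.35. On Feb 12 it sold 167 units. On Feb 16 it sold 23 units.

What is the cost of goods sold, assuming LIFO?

COGS = $2,346.50

Feb 12, 167 sold [LIFO — newest first]: 167 @ $12.35 = $2,062.45
Feb 16, 23 sold [LIFO — newest first]: 23 @ $12.35 = $284.05
Total COGS = $2,062.45 + $284.05 = $2,346.50
Ending inventory: 44 @ $13.35 + 5 @ $12.35 = $649.15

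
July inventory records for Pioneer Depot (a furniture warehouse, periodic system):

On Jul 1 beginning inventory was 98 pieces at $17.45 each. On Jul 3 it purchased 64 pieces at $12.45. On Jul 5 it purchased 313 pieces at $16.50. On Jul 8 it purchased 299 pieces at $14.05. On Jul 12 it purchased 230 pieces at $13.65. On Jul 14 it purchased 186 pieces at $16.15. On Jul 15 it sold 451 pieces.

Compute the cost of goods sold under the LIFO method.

Jul 15, 451 sold [LIFO — newest first]: 186 @ $16.15 + 230 @ $13.65 + 35 @ $14.05 = $6,635.15
Ending inventory: 98 @ $17.45 + 64 @ $12.45 + 313 @ $16.50 + 264 @ $14.05 = $11,380.60
Check: goods available $18,015.75 = COGS $6,635.15 + ending $11,380.60

COGS = $6,635.15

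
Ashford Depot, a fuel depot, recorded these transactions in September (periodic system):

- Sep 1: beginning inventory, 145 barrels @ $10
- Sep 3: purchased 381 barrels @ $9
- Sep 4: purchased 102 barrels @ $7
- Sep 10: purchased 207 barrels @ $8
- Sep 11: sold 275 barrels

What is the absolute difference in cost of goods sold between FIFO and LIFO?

FIFO COGS: 145 @ $10 + 130 @ $9 = $2,620
LIFO COGS: 207 @ $8 + 68 @ $7 = $2,132
Difference = |$2,620 − $2,132| = $488

$488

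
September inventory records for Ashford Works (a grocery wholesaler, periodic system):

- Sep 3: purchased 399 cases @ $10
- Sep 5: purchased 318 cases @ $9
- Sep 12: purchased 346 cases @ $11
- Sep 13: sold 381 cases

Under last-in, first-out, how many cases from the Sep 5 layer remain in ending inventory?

Sep 13, 381 sold [LIFO — newest first]: 346 @ $11 + 35 @ $9 = $4,121
Ending inventory: 399 @ $10 + 283 @ $9 = $6,537
Check: goods available $10,658 = COGS $4,121 + ending $6,537

283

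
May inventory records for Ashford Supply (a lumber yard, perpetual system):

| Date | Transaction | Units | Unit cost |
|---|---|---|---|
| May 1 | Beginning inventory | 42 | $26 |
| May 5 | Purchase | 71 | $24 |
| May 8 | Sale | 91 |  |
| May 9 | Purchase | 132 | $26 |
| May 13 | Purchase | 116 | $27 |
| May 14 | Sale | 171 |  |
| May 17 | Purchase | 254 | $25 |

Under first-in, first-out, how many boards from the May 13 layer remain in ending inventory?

May 8, 91 sold [FIFO — oldest first]: 42 @ $26 + 49 @ $24 = $2,268
May 14, 171 sold [FIFO — oldest first]: 22 @ $24 + 132 @ $26 + 17 @ $27 = $4,419
Total COGS = $2,268 + $4,419 = $6,687
Ending inventory: 99 @ $27 + 254 @ $25 = $9,023

99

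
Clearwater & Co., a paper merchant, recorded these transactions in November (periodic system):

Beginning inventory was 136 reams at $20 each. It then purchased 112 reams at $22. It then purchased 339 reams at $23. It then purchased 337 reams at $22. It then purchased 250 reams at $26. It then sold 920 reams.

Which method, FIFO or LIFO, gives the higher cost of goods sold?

LIFO

FIFO COGS: 136 @ $20 + 112 @ $22 + 339 @ $23 + 333 @ $22 = $20,307
LIFO COGS: 250 @ $26 + 337 @ $22 + 333 @ $23 = $21,573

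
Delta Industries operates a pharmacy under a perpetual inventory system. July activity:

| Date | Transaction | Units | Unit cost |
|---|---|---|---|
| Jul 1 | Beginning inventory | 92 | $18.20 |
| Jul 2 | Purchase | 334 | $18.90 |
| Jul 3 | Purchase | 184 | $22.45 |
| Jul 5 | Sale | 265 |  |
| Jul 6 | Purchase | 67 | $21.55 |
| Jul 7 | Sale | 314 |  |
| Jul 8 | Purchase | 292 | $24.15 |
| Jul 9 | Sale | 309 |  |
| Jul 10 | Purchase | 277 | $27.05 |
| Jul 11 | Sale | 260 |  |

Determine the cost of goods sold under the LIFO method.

COGS = $26,172.25

Jul 5, 265 sold [LIFO — newest first]: 184 @ $22.45 + 81 @ $18.90 = $5,661.70
Jul 7, 314 sold [LIFO — newest first]: 67 @ $21.55 + 247 @ $18.90 = $6,112.15
Jul 9, 309 sold [LIFO — newest first]: 292 @ $24.15 + 6 @ $18.90 + 11 @ $18.20 = $7,365.40
Jul 11, 260 sold [LIFO — newest first]: 260 @ $27.05 = $7,033.00
Total COGS = $5,661.70 + $6,112.15 + $7,365.40 + $7,033.00 = $26,172.25
Ending inventory: 81 @ $18.20 + 17 @ $27.05 = $1,934.05
Check: goods available $28,106.30 = COGS $26,172.25 + ending $1,934.05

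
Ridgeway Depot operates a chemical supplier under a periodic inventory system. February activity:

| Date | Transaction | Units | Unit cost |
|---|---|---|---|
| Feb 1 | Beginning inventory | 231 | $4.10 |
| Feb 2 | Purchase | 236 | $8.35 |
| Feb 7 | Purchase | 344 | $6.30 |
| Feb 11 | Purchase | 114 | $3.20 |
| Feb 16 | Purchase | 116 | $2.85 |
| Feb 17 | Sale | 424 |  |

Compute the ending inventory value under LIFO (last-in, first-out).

Feb 17, 424 sold [LIFO — newest first]: 116 @ $2.85 + 114 @ $3.20 + 194 @ $6.30 = $1,917.60
Ending inventory: 231 @ $4.10 + 236 @ $8.35 + 150 @ $6.30 = $3,862.70

Ending inventory = $3,862.70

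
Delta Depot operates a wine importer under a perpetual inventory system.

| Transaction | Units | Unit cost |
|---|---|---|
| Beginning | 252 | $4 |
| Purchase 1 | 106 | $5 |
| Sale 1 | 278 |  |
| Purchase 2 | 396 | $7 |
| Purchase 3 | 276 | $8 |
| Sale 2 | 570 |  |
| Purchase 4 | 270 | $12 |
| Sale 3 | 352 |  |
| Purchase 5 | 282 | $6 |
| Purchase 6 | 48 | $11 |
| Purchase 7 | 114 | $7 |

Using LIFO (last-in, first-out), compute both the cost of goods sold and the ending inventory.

Sale 1 (278) [LIFO — newest first]: 106 @ $5 + 172 @ $4 = $1,218
Sale 2 (570) [LIFO — newest first]: 276 @ $8 + 294 @ $7 = $4,266
Sale 3 (352) [LIFO — newest first]: 270 @ $12 + 82 @ $7 = $3,814
Total COGS = $1,218 + $4,266 + $3,814 = $9,298
Ending inventory: 80 @ $4 + 20 @ $7 + 282 @ $6 + 48 @ $11 + 114 @ $7 = $3,478

COGS = $9,298; ending inventory = $3,478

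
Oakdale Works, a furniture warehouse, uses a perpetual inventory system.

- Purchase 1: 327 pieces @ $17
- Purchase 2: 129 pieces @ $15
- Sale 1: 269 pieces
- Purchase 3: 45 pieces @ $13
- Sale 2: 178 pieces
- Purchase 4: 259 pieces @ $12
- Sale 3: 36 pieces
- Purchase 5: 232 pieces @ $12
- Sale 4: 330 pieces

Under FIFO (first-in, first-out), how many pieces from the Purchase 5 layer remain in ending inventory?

179

Sale 1 (269) [FIFO — oldest first]: 269 @ $17 = $4,573
Sale 2 (178) [FIFO — oldest first]: 58 @ $17 + 120 @ $15 = $2,786
Sale 3 (36) [FIFO — oldest first]: 9 @ $15 + 27 @ $13 = $486
Sale 4 (330) [FIFO — oldest first]: 18 @ $13 + 259 @ $12 + 53 @ $12 = $3,978
Total COGS = $4,573 + $2,786 + $486 + $3,978 = $11,823
Ending inventory: 179 @ $12 = $2,148
Check: goods available $13,971 = COGS $11,823 + ending $2,148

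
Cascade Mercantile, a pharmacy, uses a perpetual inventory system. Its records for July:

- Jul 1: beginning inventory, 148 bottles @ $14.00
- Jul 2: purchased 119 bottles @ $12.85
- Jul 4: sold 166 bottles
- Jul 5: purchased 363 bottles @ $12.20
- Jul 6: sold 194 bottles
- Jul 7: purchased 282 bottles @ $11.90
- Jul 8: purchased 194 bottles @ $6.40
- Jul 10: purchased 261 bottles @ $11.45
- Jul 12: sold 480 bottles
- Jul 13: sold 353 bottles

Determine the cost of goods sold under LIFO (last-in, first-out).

Jul 4, 166 sold [LIFO — newest first]: 119 @ $12.85 + 47 @ $14.00 = $2,187.15
Jul 6, 194 sold [LIFO — newest first]: 194 @ $12.20 = $2,366.80
Jul 12, 480 sold [LIFO — newest first]: 261 @ $11.45 + 194 @ $6.40 + 25 @ $11.90 = $4,527.55
Jul 13, 353 sold [LIFO — newest first]: 257 @ $11.90 + 96 @ $12.20 = $4,229.50
Total COGS = $2,187.15 + $2,366.80 + $4,527.55 + $4,229.50 = $13,311.00
Ending inventory: 101 @ $14.00 + 73 @ $12.20 = $2,304.60

COGS = $13,311.00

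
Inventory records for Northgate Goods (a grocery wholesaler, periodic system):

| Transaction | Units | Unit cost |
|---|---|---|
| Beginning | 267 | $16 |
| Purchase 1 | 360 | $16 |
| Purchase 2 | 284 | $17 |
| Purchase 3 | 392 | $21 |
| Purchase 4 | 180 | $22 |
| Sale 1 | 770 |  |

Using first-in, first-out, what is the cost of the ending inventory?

Sale 1 (770) [FIFO — oldest first]: 267 @ $16 + 360 @ $16 + 143 @ $17 = $12,463
Ending inventory: 141 @ $17 + 392 @ $21 + 180 @ $22 = $14,589

Ending inventory = $14,589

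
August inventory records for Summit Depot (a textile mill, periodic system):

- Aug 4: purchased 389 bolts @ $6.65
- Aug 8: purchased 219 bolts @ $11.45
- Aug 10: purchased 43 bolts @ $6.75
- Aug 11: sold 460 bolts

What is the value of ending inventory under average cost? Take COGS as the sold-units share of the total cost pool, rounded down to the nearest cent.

Ending inventory = $1,579.83

Aug 11, sell 460: 460/651 × $5,384.65 → $3,804.82
Ending inventory (cost pool remaining) = $1,579.83
Check: goods available $5,384.65 = COGS $3,804.82 + ending $1,579.83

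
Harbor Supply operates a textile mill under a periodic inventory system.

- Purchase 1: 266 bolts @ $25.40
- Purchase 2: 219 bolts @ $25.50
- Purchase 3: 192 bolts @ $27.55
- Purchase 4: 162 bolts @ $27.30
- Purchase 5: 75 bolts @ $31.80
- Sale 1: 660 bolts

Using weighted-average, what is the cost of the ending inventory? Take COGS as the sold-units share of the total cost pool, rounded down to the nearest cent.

Ending inventory = $6,791.34

Sale 1, sell 660: 660/914 × $24,438.10 → $17,646.76
Ending inventory (cost pool remaining) = $6,791.34
Check: goods available $24,438.10 = COGS $17,646.76 + ending $6,791.34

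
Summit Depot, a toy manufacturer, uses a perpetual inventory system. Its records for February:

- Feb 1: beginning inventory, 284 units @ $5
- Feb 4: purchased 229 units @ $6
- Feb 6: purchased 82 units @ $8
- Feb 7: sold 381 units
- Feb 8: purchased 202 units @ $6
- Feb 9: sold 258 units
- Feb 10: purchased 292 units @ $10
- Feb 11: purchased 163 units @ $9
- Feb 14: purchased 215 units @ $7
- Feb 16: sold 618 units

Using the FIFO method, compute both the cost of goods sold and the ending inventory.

COGS = $9,084; ending inventory = $1,470

Feb 7, 381 sold [FIFO — oldest first]: 284 @ $5 + 97 @ $6 = $2,002
Feb 9, 258 sold [FIFO — oldest first]: 132 @ $6 + 82 @ $8 + 44 @ $6 = $1,712
Feb 16, 618 sold [FIFO — oldest first]: 158 @ $6 + 292 @ $10 + 163 @ $9 + 5 @ $7 = $5,370
Total COGS = $2,002 + $1,712 + $5,370 = $9,084
Ending inventory: 210 @ $7 = $1,470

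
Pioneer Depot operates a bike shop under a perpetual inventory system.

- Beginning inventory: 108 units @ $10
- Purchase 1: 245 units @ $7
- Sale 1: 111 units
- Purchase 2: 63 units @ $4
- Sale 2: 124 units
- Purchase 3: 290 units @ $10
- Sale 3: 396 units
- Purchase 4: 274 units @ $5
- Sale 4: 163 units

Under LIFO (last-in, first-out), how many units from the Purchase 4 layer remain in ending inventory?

111

Sale 1 (111) [LIFO — newest first]: 111 @ $7 = $777
Sale 2 (124) [LIFO — newest first]: 63 @ $4 + 61 @ $7 = $679
Sale 3 (396) [LIFO — newest first]: 290 @ $10 + 73 @ $7 + 33 @ $10 = $3,741
Sale 4 (163) [LIFO — newest first]: 163 @ $5 = $815
Total COGS = $777 + $679 + $3,741 + $815 = $6,012
Ending inventory: 75 @ $10 + 111 @ $5 = $1,305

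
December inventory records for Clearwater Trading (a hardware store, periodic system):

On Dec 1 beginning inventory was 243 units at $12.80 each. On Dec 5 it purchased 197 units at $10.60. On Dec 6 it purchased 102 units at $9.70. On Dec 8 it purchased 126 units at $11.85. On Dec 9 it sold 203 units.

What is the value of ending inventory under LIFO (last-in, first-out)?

Ending inventory = $5,441.10

Dec 9, 203 sold [LIFO — newest first]: 126 @ $11.85 + 77 @ $9.70 = $2,240.00
Ending inventory: 243 @ $12.80 + 197 @ $10.60 + 25 @ $9.70 = $5,441.10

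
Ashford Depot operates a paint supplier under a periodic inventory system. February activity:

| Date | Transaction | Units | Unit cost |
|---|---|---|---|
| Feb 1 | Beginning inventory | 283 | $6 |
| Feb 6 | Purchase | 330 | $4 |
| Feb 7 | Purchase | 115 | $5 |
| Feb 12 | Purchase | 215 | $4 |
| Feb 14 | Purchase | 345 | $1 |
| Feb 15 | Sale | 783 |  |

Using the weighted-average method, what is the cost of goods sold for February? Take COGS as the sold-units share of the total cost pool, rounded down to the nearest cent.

Feb 15, sell 783: 783/1288 × $4,798.00 → $2,916.79
Ending inventory (cost pool remaining) = $1,881.21

COGS = $2,916.79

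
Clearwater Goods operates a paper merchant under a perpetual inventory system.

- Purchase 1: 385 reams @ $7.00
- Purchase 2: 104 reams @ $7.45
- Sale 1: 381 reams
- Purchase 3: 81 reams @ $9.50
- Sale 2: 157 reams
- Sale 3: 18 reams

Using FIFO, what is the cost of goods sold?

Sale 1 (381) [FIFO — oldest first]: 381 @ $7.00 = $2,667.00
Sale 2 (157) [FIFO — oldest first]: 4 @ $7.00 + 104 @ $7.45 + 49 @ $9.50 = $1,268.30
Sale 3 (18) [FIFO — oldest first]: 18 @ $9.50 = $171.00
Total COGS = $2,667.00 + $1,268.30 + $171.00 = $4,106.30
Ending inventory: 14 @ $9.50 = $133.00
Check: goods available $4,239.30 = COGS $4,106.30 + ending $133.00

COGS = $4,106.30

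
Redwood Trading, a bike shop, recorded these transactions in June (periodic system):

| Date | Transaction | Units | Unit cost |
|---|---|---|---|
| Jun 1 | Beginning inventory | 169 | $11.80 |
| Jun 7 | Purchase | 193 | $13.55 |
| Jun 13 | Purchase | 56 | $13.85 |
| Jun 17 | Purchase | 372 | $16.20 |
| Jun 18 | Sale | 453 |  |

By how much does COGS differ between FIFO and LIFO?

FIFO COGS: 169 @ $11.80 + 193 @ $13.55 + 56 @ $13.85 + 35 @ $16.20 = $5,951.95
LIFO COGS: 372 @ $16.20 + 56 @ $13.85 + 25 @ $13.55 = $7,140.75
Difference = |$5,951.95 − $7,140.75| = $1,188.80

$1,188.80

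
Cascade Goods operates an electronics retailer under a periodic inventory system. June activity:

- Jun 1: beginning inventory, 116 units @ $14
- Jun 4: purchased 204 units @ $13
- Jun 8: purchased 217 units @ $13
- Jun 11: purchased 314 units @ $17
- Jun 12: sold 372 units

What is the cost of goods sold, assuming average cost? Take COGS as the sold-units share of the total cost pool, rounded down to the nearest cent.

COGS = $5,435.74

Jun 12, sell 372: 372/851 × $12,435.00 → $5,435.74
Ending inventory (cost pool remaining) = $6,999.26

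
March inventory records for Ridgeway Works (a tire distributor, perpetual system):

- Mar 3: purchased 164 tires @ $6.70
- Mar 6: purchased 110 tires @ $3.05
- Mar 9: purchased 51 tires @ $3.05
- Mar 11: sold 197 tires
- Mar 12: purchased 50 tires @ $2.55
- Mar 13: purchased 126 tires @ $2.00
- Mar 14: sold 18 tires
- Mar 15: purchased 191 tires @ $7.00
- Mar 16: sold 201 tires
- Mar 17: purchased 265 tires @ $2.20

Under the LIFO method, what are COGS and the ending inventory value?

COGS = $2,125.25; ending inventory = $1,764.10

Mar 11, 197 sold [LIFO — newest first]: 51 @ $3.05 + 110 @ $3.05 + 36 @ $6.70 = $732.25
Mar 14, 18 sold [LIFO — newest first]: 18 @ $2.00 = $36.00
Mar 16, 201 sold [LIFO — newest first]: 191 @ $7.00 + 10 @ $2.00 = $1,357.00
Total COGS = $732.25 + $36.00 + $1,357.00 = $2,125.25
Ending inventory: 128 @ $6.70 + 50 @ $2.55 + 98 @ $2.00 + 265 @ $2.20 = $1,764.10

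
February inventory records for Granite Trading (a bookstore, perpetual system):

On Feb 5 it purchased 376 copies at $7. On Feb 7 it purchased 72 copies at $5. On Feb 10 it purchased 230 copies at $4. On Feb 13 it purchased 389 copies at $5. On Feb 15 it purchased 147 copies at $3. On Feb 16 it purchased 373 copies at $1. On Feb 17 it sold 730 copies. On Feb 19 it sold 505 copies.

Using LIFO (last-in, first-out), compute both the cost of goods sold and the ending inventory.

COGS = $4,207; ending inventory = $2,464

Feb 17, 730 sold [LIFO — newest first]: 373 @ $1 + 147 @ $3 + 210 @ $5 = $1,864
Feb 19, 505 sold [LIFO — newest first]: 179 @ $5 + 230 @ $4 + 72 @ $5 + 24 @ $7 = $2,343
Total COGS = $1,864 + $2,343 = $4,207
Ending inventory: 352 @ $7 = $2,464
Check: goods available $6,671 = COGS $4,207 + ending $2,464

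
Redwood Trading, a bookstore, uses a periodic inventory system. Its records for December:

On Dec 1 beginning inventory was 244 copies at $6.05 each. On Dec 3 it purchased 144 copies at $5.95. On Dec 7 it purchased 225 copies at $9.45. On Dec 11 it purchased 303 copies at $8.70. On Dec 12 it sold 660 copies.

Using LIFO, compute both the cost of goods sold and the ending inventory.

COGS = $5,547.75; ending inventory = $1,547.60

Dec 12, 660 sold [LIFO — newest first]: 303 @ $8.70 + 225 @ $9.45 + 132 @ $5.95 = $5,547.75
Ending inventory: 244 @ $6.05 + 12 @ $5.95 = $1,547.60
Check: goods available $7,095.35 = COGS $5,547.75 + ending $1,547.60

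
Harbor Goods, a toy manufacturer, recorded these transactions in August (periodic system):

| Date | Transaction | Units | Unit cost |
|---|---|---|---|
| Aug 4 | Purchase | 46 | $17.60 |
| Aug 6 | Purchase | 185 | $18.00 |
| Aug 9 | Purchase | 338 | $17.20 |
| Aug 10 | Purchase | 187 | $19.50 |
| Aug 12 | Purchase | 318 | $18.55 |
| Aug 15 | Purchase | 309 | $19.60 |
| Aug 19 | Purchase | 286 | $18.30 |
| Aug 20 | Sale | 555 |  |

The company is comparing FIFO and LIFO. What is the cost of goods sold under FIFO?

COGS = $9,712.40

FIFO COGS: 46 @ $17.60 + 185 @ $18.00 + 324 @ $17.20 = $9,712.40
LIFO COGS: 286 @ $18.30 + 269 @ $19.60 = $10,506.20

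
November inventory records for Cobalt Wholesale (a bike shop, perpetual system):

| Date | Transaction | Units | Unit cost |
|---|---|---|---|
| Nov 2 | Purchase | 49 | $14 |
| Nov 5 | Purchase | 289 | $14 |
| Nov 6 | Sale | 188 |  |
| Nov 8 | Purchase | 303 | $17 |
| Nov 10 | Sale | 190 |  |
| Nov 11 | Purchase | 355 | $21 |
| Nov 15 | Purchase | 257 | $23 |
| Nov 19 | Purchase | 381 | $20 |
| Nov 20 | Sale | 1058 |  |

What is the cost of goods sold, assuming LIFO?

Nov 6, 188 sold [LIFO — newest first]: 188 @ $14 = $2,632
Nov 10, 190 sold [LIFO — newest first]: 190 @ $17 = $3,230
Nov 20, 1058 sold [LIFO — newest first]: 381 @ $20 + 257 @ $23 + 355 @ $21 + 65 @ $17 = $22,091
Total COGS = $2,632 + $3,230 + $22,091 = $27,953
Ending inventory: 49 @ $14 + 101 @ $14 + 48 @ $17 = $2,916

COGS = $27,953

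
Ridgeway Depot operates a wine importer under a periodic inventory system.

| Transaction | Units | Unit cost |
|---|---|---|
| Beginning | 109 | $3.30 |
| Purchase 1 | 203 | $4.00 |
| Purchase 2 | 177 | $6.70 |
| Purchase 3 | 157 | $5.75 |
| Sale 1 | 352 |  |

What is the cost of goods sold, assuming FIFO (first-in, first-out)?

Sale 1 (352) [FIFO — oldest first]: 109 @ $3.30 + 203 @ $4.00 + 40 @ $6.70 = $1,439.70
Ending inventory: 137 @ $6.70 + 157 @ $5.75 = $1,820.65
Check: goods available $3,260.35 = COGS $1,439.70 + ending $1,820.65

COGS = $1,439.70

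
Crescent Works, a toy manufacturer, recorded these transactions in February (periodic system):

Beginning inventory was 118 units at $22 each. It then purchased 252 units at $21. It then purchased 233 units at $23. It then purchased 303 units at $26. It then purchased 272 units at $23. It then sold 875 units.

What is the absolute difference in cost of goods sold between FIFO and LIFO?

$581

FIFO COGS: 118 @ $22 + 252 @ $21 + 233 @ $23 + 272 @ $26 = $20,319
LIFO COGS: 272 @ $23 + 303 @ $26 + 233 @ $23 + 67 @ $21 = $20,900
Difference = |$20,319 − $20,900| = $581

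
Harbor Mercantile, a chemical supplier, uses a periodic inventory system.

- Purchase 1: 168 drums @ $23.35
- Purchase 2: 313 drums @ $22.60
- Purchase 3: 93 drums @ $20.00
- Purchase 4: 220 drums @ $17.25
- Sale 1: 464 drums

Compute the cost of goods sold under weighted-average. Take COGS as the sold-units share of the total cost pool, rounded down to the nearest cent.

COGS = $9,730.90

Sale 1, sell 464: 464/794 × $16,651.60 → $9,730.90
Ending inventory (cost pool remaining) = $6,920.70
Check: goods available $16,651.60 = COGS $9,730.90 + ending $6,920.70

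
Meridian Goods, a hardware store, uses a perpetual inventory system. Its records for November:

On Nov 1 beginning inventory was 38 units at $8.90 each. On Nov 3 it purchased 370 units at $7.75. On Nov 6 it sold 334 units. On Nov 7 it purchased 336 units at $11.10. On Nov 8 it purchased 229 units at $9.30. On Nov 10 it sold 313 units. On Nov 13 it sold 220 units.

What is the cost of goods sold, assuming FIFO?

COGS = $8,079.20

Nov 6, 334 sold [FIFO — oldest first]: 38 @ $8.90 + 296 @ $7.75 = $2,632.20
Nov 10, 313 sold [FIFO — oldest first]: 74 @ $7.75 + 239 @ $11.10 = $3,226.40
Nov 13, 220 sold [FIFO — oldest first]: 97 @ $11.10 + 123 @ $9.30 = $2,220.60
Total COGS = $2,632.20 + $3,226.40 + $2,220.60 = $8,079.20
Ending inventory: 106 @ $9.30 = $985.80
Check: goods available $9,065.00 = COGS $8,079.20 + ending $985.80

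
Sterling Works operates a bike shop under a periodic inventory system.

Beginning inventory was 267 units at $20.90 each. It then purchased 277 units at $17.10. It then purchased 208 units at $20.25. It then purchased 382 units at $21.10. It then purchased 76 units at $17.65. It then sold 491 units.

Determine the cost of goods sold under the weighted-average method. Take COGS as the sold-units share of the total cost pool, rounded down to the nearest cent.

COGS = $9,710.68

Sale 1, sell 491: 491/1210 × $23,930.60 → $9,710.68
Ending inventory (cost pool remaining) = $14,219.92
Check: goods available $23,930.60 = COGS $9,710.68 + ending $14,219.92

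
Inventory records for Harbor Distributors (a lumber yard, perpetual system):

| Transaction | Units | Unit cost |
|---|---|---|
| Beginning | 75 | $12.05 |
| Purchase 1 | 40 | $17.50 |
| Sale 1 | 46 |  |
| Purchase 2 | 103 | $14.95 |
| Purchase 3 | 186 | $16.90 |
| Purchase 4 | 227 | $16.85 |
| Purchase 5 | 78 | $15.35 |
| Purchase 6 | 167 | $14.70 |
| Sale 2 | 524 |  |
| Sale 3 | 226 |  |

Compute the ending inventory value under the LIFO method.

Ending inventory = $995.90

Sale 1 (46) [LIFO — newest first]: 40 @ $17.50 + 6 @ $12.05 = $772.30
Sale 2 (524) [LIFO — newest first]: 167 @ $14.70 + 78 @ $15.35 + 227 @ $16.85 + 52 @ $16.90 = $8,355.95
Sale 3 (226) [LIFO — newest first]: 134 @ $16.90 + 92 @ $14.95 = $3,640.00
Total COGS = $772.30 + $8,355.95 + $3,640.00 = $12,768.25
Ending inventory: 69 @ $12.05 + 11 @ $14.95 = $995.90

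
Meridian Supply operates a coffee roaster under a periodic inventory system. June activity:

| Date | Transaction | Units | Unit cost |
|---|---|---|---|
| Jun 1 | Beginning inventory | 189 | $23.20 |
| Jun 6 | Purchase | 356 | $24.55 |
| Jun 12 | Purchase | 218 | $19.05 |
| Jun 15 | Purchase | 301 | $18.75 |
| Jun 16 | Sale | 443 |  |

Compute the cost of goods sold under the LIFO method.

COGS = $8,348.85

Jun 16, 443 sold [LIFO — newest first]: 301 @ $18.75 + 142 @ $19.05 = $8,348.85
Ending inventory: 189 @ $23.20 + 356 @ $24.55 + 76 @ $19.05 = $14,572.40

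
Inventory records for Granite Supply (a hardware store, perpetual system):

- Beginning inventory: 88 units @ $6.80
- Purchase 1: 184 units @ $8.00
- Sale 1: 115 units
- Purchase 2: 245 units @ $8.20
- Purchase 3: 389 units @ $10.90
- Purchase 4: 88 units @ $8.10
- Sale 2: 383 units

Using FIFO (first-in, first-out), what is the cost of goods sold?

COGS = $3,923.60

Sale 1 (115) [FIFO — oldest first]: 88 @ $6.80 + 27 @ $8.00 = $814.40
Sale 2 (383) [FIFO — oldest first]: 157 @ $8.00 + 226 @ $8.20 = $3,109.20
Total COGS = $814.40 + $3,109.20 = $3,923.60
Ending inventory: 19 @ $8.20 + 389 @ $10.90 + 88 @ $8.10 = $5,108.70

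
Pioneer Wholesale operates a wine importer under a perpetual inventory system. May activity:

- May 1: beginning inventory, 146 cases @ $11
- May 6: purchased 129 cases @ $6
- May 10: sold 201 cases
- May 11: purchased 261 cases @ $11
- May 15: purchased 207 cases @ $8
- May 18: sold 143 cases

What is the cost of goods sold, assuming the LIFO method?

May 10, 201 sold [LIFO — newest first]: 129 @ $6 + 72 @ $11 = $1,566
May 18, 143 sold [LIFO — newest first]: 143 @ $8 = $1,144
Total COGS = $1,566 + $1,144 = $2,710
Ending inventory: 74 @ $11 + 261 @ $11 + 64 @ $8 = $4,197
Check: goods available $6,907 = COGS $2,710 + ending $4,197

COGS = $2,710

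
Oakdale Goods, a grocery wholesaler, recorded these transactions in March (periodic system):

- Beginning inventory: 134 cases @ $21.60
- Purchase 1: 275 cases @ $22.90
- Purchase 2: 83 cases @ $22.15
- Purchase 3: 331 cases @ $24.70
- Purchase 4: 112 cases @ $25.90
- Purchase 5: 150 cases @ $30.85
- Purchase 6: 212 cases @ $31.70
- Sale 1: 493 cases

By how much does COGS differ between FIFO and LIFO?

$3,662.95

FIFO COGS: 134 @ $21.60 + 275 @ $22.90 + 83 @ $22.15 + 1 @ $24.70 = $11,055.05
LIFO COGS: 212 @ $31.70 + 150 @ $30.85 + 112 @ $25.90 + 19 @ $24.70 = $14,718.00
Difference = |$11,055.05 − $14,718.00| = $3,662.95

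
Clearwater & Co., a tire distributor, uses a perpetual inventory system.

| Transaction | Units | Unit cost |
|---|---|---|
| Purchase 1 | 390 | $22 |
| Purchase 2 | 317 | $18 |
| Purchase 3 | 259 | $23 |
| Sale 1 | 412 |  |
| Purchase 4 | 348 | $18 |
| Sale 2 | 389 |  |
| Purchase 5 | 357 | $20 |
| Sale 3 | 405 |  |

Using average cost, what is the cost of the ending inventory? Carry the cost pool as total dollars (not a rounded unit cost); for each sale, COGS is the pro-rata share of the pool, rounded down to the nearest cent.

After Purchase 1: 390 on hand, pool $8,580.00 (≈ $22.0000 each)
After Purchase 2: 707 on hand, pool $14,286.00 (≈ $20.2065 each)
After Purchase 3: 966 on hand, pool $20,243.00 (≈ $20.9555 each)
Sale 1, sell 412: 412/966 × $20,243.00 → $8,633.66
After Purchase 4: 902 on hand, pool $17,873.34 (≈ $19.8152 each)
Sale 2, sell 389: 389/902 × $17,873.34 → $7,708.12
After Purchase 5: 870 on hand, pool $17,305.22 (≈ $19.8911 each)
Sale 3, sell 405: 405/870 × $17,305.22 → $8,055.87
Total COGS = $8,633.66 + $7,708.12 + $8,055.87 = $24,397.65
Ending inventory (cost pool remaining) = $9,249.35

Ending inventory = $9,249.35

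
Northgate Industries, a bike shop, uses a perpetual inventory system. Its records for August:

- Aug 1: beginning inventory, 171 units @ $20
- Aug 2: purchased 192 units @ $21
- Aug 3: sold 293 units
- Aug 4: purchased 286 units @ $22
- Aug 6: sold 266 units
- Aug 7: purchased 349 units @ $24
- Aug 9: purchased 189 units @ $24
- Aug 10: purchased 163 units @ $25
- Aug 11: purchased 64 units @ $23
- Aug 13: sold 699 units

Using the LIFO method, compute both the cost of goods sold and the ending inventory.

Aug 3, 293 sold [LIFO — newest first]: 192 @ $21 + 101 @ $20 = $6,052
Aug 6, 266 sold [LIFO — newest first]: 266 @ $22 = $5,852
Aug 13, 699 sold [LIFO — newest first]: 64 @ $23 + 163 @ $25 + 189 @ $24 + 283 @ $24 = $16,875
Total COGS = $6,052 + $5,852 + $16,875 = $28,779
Ending inventory: 70 @ $20 + 20 @ $22 + 66 @ $24 = $3,424
Check: goods available $32,203 = COGS $28,779 + ending $3,424

COGS = $28,779; ending inventory = $3,424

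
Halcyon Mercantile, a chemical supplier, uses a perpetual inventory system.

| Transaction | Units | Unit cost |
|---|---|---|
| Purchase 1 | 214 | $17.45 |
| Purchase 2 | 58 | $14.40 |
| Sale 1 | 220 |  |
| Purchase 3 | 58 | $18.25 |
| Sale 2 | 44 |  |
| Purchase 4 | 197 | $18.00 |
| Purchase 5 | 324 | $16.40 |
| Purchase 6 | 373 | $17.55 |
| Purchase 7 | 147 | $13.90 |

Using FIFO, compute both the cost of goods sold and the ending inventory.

Sale 1 (220) [FIFO — oldest first]: 214 @ $17.45 + 6 @ $14.40 = $3,820.70
Sale 2 (44) [FIFO — oldest first]: 44 @ $14.40 = $633.60
Total COGS = $3,820.70 + $633.60 = $4,454.30
Ending inventory: 8 @ $14.40 + 58 @ $18.25 + 197 @ $18.00 + 324 @ $16.40 + 373 @ $17.55 + 147 @ $13.90 = $18,622.75

COGS = $4,454.30; ending inventory = $18,622.75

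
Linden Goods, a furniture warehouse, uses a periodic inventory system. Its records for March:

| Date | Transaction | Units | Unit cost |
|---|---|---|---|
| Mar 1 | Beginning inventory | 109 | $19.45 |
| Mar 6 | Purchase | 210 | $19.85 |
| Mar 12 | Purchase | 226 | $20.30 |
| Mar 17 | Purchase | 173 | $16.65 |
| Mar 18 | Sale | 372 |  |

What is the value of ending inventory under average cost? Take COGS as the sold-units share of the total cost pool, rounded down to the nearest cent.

Mar 18, sell 372: 372/718 × $13,756.80 → $7,127.47
Ending inventory (cost pool remaining) = $6,629.33

Ending inventory = $6,629.33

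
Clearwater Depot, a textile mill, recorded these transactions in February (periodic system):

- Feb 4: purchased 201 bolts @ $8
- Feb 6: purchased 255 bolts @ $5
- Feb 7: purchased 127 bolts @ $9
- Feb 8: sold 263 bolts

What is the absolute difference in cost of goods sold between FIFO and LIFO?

$95

FIFO COGS: 201 @ $8 + 62 @ $5 = $1,918
LIFO COGS: 127 @ $9 + 136 @ $5 = $1,823
Difference = |$1,918 − $1,823| = $95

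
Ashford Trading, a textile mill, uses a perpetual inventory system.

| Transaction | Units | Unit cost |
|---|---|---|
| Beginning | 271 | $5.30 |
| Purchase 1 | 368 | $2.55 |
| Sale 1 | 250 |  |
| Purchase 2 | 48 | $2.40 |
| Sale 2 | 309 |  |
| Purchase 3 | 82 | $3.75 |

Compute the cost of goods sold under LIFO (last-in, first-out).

Sale 1 (250) [LIFO — newest first]: 250 @ $2.55 = $637.50
Sale 2 (309) [LIFO — newest first]: 48 @ $2.40 + 118 @ $2.55 + 143 @ $5.30 = $1,174.00
Total COGS = $637.50 + $1,174.00 = $1,811.50
Ending inventory: 128 @ $5.30 + 82 @ $3.75 = $985.90

COGS = $1,811.50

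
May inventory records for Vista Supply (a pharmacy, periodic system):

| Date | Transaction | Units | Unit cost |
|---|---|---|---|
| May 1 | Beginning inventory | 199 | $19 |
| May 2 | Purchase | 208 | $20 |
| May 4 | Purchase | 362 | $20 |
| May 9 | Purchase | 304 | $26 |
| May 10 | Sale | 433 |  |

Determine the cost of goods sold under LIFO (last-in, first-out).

COGS = $10,484

May 10, 433 sold [LIFO — newest first]: 304 @ $26 + 129 @ $20 = $10,484
Ending inventory: 199 @ $19 + 208 @ $20 + 233 @ $20 = $12,601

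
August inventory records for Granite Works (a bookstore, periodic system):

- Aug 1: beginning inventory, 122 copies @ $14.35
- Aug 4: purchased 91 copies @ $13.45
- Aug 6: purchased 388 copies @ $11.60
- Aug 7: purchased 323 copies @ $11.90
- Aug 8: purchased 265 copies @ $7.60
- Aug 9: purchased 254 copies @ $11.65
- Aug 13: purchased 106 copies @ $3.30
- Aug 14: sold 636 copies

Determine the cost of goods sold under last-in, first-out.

Aug 14, 636 sold [LIFO — newest first]: 106 @ $3.30 + 254 @ $11.65 + 265 @ $7.60 + 11 @ $11.90 = $5,453.80
Ending inventory: 122 @ $14.35 + 91 @ $13.45 + 388 @ $11.60 + 312 @ $11.90 = $11,188.25
Check: goods available $16,642.05 = COGS $5,453.80 + ending $11,188.25

COGS = $5,453.80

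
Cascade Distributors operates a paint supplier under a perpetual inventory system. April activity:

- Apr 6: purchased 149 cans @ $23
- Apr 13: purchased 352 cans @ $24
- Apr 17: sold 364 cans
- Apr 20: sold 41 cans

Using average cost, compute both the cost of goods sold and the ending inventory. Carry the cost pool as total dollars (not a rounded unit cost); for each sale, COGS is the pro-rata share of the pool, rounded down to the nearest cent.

After Apr 6: 149 on hand, pool $3,427.00 (≈ $23.0000 each)
After Apr 13: 501 on hand, pool $11,875.00 (≈ $23.7026 each)
Apr 17, sell 364: 364/501 × $11,875.00 → $8,627.74
Apr 20, sell 41: 41/137 × $3,247.26 → $971.80
Total COGS = $8,627.74 + $971.80 = $9,599.54
Ending inventory (cost pool remaining) = $2,275.46
Check: goods available $11,875.00 = COGS $9,599.54 + ending $2,275.46

COGS = $9,599.54; ending inventory = $2,275.46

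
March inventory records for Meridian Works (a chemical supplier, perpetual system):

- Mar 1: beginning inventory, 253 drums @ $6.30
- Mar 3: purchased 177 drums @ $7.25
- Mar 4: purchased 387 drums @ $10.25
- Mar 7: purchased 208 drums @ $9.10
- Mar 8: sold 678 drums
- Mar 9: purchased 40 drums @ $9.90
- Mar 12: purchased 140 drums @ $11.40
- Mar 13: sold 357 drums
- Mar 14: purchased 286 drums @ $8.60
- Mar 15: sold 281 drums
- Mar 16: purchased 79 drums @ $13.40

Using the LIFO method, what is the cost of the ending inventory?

Ending inventory = $2,172.60

Mar 8, 678 sold [LIFO — newest first]: 208 @ $9.10 + 387 @ $10.25 + 83 @ $7.25 = $6,461.30
Mar 13, 357 sold [LIFO — newest first]: 140 @ $11.40 + 40 @ $9.90 + 94 @ $7.25 + 83 @ $6.30 = $3,196.40
Mar 15, 281 sold [LIFO — newest first]: 281 @ $8.60 = $2,416.60
Total COGS = $6,461.30 + $3,196.40 + $2,416.60 = $12,074.30
Ending inventory: 170 @ $6.30 + 5 @ $8.60 + 79 @ $13.40 = $2,172.60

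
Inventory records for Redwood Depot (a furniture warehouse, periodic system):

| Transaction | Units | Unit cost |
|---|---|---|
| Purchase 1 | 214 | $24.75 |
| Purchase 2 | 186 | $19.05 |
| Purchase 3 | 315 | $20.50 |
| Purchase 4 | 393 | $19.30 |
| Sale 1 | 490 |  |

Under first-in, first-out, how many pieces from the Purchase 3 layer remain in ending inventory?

Sale 1 (490) [FIFO — oldest first]: 214 @ $24.75 + 186 @ $19.05 + 90 @ $20.50 = $10,684.80
Ending inventory: 225 @ $20.50 + 393 @ $19.30 = $12,197.40
Check: goods available $22,882.20 = COGS $10,684.80 + ending $12,197.40

225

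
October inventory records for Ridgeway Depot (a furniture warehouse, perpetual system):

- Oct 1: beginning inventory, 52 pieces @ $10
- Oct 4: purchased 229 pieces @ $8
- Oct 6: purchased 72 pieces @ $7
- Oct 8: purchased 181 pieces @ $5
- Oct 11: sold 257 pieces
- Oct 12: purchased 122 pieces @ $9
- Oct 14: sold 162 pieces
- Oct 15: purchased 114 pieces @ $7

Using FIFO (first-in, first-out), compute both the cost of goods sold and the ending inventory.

Oct 11, 257 sold [FIFO — oldest first]: 52 @ $10 + 205 @ $8 = $2,160
Oct 14, 162 sold [FIFO — oldest first]: 24 @ $8 + 72 @ $7 + 66 @ $5 = $1,026
Total COGS = $2,160 + $1,026 = $3,186
Ending inventory: 115 @ $5 + 122 @ $9 + 114 @ $7 = $2,471

COGS = $3,186; ending inventory = $2,471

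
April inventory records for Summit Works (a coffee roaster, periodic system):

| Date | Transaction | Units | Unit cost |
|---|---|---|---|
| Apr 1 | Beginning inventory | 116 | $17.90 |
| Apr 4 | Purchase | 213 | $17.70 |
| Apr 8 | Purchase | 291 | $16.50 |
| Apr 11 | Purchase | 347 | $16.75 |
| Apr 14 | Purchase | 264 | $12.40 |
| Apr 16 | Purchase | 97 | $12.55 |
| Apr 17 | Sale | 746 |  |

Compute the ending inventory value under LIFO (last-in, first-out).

Apr 17, 746 sold [LIFO — newest first]: 97 @ $12.55 + 264 @ $12.40 + 347 @ $16.75 + 38 @ $16.50 = $10,930.20
Ending inventory: 116 @ $17.90 + 213 @ $17.70 + 253 @ $16.50 = $10,021.00

Ending inventory = $10,021.00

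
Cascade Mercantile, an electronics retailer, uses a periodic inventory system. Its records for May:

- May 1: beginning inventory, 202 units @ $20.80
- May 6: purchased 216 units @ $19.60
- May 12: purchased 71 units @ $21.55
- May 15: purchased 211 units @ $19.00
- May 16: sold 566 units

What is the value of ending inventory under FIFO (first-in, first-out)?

Ending inventory = $2,546.00

May 16, 566 sold [FIFO — oldest first]: 202 @ $20.80 + 216 @ $19.60 + 71 @ $21.55 + 77 @ $19.00 = $11,428.25
Ending inventory: 134 @ $19.00 = $2,546.00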